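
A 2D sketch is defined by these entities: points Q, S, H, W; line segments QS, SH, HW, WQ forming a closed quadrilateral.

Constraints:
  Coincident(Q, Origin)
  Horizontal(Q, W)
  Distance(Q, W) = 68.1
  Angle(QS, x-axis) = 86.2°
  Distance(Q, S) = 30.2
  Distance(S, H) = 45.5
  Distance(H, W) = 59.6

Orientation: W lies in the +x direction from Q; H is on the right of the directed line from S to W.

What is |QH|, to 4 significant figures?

17.88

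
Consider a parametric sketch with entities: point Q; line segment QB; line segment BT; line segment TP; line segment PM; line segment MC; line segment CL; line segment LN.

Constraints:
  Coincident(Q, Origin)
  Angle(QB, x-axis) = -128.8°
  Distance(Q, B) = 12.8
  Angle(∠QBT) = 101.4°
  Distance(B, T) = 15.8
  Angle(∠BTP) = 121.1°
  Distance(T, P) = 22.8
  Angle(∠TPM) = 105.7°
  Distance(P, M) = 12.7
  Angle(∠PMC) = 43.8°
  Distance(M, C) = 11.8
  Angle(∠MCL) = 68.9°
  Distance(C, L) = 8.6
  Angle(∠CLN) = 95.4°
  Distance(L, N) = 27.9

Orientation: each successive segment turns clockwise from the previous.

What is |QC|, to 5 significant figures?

21.746

∠TPM = 105.7° gives PM at 19.400° from the x-axis; with |PM| = 12.7, M = (-11.540, 24.267). ∠PMC = 43.8° gives MC at -116.80° from the x-axis; with |MC| = 11.8, C = (-16.861, 13.734). Then |QC| = |C − Q| = 21.746.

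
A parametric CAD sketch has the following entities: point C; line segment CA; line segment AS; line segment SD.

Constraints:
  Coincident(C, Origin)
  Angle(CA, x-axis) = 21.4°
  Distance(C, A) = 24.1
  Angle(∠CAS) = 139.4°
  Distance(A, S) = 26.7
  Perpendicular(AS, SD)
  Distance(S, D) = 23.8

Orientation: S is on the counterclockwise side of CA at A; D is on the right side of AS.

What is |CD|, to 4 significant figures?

59.87

C is at the origin; CA runs at 21.4° with length 24.1, so A = 24.1·(cos 21.4°, sin 21.4°) = (22.44, 8.794). ∠CAS = 139.4°, so AS runs at 21.4° + (180° − 139.4°) = 62.00° from the x-axis; with |AS| = 26.7, S = A + 26.7·(cos 62.00°, sin 62.00°) = (34.97, 32.37). The perpendicularity gives SD at right angles to AS; with |SD| = 23.8 on the right of AS, D = S + 23.8·(0.8829, -0.4695) = (55.99, 21.19). Then |CD| = |D − C| = 59.87.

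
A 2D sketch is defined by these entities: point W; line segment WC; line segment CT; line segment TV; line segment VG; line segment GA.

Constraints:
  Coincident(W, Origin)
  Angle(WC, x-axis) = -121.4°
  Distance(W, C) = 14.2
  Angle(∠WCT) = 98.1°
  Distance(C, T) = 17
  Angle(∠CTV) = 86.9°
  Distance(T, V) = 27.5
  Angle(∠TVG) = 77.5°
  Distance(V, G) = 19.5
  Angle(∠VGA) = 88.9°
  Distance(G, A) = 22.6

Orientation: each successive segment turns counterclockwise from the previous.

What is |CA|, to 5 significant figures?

3.2753

W is at the origin; WC runs at -121.4° with length 14.2, so C = (-7.3983, -12.120). ∠WCT = 98.1° gives CT at -39.500° from the x-axis; with |CT| = 17.0, T = (5.7193, -22.934). ∠CTV = 86.9° gives TV at 53.600° from the x-axis; with |TV| = 27.5, V = (22.038, -0.79917). ∠TVG = 77.5° gives VG at 156.10° from the x-axis; with |VG| = 19.5, G = (4.2103, 7.1011). ∠VGA = 88.9° gives GA at -112.80° from the x-axis; with |GA| = 22.6, A = (-4.5475, -13.733). Then |CA| = |A − C| = 3.2753.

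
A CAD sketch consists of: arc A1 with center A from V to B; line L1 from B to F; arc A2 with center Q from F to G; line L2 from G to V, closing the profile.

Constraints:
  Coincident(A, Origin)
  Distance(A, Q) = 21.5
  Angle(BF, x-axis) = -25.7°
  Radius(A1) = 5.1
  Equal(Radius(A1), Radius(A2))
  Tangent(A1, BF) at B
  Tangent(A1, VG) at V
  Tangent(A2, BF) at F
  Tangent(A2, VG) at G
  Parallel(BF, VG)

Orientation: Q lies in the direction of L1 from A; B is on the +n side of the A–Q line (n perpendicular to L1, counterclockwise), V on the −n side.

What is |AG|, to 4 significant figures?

22.10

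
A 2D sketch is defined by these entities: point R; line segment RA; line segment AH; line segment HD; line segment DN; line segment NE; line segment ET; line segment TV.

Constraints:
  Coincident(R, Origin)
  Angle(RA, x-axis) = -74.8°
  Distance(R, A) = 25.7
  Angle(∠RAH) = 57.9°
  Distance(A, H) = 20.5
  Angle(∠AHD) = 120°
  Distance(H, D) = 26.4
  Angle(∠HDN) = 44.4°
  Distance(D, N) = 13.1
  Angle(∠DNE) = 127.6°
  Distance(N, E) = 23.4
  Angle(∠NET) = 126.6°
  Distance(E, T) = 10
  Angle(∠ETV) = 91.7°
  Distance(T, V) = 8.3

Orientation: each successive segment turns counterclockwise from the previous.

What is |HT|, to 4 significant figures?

11.29

R is at the origin; RA runs at -74.8° with length 25.7, so A = (6.738, -24.80). ∠RAH = 57.9° gives AH at 47.30° from the x-axis; with |AH| = 20.5, H = (20.64, -9.735). ∠AHD = 120.0° gives HD at 107.3° from the x-axis; with |HD| = 26.4, D = (12.79, 15.47). ∠HDN = 44.4° gives DN at -117.1° from the x-axis; with |DN| = 13.1, N = (6.822, 3.809). ∠DNE = 127.6° gives NE at -64.70° from the x-axis; with |NE| = 23.4, E = (16.82, -17.35). ∠NET = 126.6° gives ET at -11.30° from the x-axis; with |ET| = 10.0, T = (26.63, -19.31). Then |HT| = |T − H| = 11.29.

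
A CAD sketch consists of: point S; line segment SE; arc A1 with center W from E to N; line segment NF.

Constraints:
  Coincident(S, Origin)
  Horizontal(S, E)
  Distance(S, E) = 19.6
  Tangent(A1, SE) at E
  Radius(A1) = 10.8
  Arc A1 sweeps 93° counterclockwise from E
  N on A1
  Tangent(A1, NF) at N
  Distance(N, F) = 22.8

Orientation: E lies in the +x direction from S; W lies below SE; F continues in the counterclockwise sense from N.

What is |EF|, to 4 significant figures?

35.46

On A1, E sits at bearing 90° from W; a 93° counterclockwise sweep puts N at bearing 183°, so N = W + 10.8·(cos 183°, sin 183°) = (8.815, -11.37). A1 meets NF tangentially, so WN is at right angles to NF, so NF runs along (−sin 183°, cos 183°); with |NF| = 22.8, F = (10.01, -34.13). Then |EF| = |F − E| = 35.46.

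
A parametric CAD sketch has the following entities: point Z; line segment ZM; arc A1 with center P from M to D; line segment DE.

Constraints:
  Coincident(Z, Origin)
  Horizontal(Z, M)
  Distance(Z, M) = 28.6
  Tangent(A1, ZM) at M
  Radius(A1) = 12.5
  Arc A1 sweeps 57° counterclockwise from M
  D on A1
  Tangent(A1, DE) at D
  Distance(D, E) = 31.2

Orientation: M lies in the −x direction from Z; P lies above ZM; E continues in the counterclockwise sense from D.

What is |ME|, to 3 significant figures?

42.1

Z is at the origin; ZM is horizontal with |ZM| = 28.6 and M on the −x side, so M = (-28.6, 0.00). Since A1 is tangent to ZM there, PM ⟂ ZM, so P = M + (0, 12.5) = (-28.6, 12.5). On A1, M sits at bearing -90° from P; a 57° counterclockwise sweep puts D at bearing -33°, so D = P + 12.5·(cos -33°, sin -33°) = (-18.1, 5.69). A1 meets DE tangentially, so PD is at right angles to DE, so DE runs along (−sin -33°, cos -33°); with |DE| = 31.2, E = (-1.12, 31.9). Then |ME| = |E − M| = 42.1.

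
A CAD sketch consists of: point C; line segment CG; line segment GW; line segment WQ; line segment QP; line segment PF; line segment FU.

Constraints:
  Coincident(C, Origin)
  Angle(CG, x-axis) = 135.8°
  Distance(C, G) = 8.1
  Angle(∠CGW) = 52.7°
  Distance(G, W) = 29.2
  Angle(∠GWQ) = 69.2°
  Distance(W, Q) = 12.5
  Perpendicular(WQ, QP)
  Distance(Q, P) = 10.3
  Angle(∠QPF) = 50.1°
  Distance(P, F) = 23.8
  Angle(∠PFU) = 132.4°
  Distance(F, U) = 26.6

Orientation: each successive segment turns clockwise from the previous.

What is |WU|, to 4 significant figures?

32.29

∠QPF = 50.1° gives PF at 37.80° from the x-axis; with |PF| = 23.8, F = (29.15, 14.53). ∠PFU = 132.4° gives FU at -9.800° from the x-axis; with |FU| = 26.6, U = (55.36, 10.00). Then |WU| = |U − W| = 32.29.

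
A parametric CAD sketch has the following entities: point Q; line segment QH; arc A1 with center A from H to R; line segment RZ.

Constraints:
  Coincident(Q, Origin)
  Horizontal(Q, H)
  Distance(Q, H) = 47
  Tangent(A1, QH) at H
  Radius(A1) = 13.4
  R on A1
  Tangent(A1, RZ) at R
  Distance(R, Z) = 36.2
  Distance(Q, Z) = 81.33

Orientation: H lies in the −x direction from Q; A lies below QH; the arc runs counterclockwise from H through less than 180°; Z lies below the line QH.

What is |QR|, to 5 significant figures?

61.185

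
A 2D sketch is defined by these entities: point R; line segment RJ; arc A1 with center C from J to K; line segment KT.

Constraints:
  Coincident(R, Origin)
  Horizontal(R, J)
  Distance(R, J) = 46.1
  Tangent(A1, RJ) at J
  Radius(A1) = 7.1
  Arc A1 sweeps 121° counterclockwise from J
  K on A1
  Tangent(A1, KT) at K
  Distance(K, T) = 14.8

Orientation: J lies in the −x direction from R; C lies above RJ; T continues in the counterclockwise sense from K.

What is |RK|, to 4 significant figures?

41.43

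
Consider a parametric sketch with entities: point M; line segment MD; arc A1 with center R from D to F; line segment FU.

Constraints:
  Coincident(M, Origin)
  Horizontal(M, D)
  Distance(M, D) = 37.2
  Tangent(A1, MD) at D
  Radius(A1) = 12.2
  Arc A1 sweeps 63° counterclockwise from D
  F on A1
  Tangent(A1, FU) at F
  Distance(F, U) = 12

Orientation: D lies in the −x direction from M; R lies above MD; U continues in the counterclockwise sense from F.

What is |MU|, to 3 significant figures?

27.2

On A1, D sits at bearing -90° from R; a 63° counterclockwise sweep puts F at bearing -27°, so F = R + 12.2·(cos -27°, sin -27°) = (-26.3, 6.66). Since A1 is tangent to FU there, RF ⟂ FU, so FU runs along (−sin -27°, cos -27°); with |FU| = 12.0, U = (-20.9, 17.4). Then |MU| = |U − M| = 27.2.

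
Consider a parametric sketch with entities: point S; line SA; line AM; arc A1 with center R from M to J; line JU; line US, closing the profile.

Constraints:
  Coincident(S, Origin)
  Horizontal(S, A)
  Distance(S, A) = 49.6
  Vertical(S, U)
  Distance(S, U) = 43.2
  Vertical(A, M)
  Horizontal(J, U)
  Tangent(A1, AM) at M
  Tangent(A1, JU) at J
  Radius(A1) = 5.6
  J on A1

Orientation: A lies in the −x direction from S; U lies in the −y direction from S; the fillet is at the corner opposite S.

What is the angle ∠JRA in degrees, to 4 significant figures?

171.5°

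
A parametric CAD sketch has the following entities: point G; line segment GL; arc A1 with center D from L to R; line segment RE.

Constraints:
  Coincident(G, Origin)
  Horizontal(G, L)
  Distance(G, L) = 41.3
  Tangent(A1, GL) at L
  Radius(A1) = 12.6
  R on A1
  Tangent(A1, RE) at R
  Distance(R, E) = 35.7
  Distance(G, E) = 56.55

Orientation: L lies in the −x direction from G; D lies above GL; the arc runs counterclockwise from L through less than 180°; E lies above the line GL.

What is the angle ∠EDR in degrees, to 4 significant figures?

70.56°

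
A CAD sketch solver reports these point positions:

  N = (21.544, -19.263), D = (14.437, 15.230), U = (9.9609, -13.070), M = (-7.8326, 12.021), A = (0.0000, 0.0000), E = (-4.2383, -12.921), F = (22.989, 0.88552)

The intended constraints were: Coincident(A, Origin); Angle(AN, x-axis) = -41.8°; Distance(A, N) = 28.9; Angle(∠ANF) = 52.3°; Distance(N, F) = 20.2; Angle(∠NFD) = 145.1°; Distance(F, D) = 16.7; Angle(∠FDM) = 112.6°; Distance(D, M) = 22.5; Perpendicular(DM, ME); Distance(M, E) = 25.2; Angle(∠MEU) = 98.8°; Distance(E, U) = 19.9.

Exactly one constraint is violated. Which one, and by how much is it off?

Distance(E, U) = 19.9 — off by 5.70.

A = (0.00, 0.00) ✓; AN at -41.80° ✓; |AN| = 28.90 ✓; ∠ANF = 52.30° ✓; |NF| = 20.20 ✓; ∠NFD = 145.1° ✓; |FD| = 16.70 ✓; ∠FDM = 112.6° ✓; |DM| = 22.50 ✓; ∠(DM, ME) = 90.00° ✓; |ME| = 25.20 ✓; ∠MEU = 98.80° ✓; |EU| = 14.20 ✗.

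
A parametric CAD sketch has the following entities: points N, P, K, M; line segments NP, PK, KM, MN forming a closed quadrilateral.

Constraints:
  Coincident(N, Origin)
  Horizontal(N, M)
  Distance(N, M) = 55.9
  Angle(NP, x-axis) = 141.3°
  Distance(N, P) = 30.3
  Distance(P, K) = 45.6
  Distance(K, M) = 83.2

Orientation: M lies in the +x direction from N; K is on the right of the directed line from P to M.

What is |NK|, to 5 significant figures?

35.148

Checks: |PK| = 45.60 ✓; |KM| = 83.20 ✓.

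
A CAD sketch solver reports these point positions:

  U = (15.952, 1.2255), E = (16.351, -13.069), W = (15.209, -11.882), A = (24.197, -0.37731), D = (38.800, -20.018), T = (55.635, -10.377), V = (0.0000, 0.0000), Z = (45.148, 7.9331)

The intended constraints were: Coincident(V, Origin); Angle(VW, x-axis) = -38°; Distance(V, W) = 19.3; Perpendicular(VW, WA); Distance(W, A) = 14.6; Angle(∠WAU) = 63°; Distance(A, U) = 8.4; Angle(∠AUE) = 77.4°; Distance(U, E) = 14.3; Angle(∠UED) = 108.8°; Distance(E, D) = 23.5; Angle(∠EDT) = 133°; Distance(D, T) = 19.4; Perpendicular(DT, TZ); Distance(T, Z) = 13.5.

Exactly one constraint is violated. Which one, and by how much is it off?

Distance(T, Z) = 13.5 — off by 7.60.

V = (0.00, 0.00) ✓; VW at -38.00° ✓; |VW| = 19.30 ✓; ∠(VW, WA) = 90.00° ✓; |WA| = 14.60 ✓; ∠WAU = 63.00° ✓; |AU| = 8.399 ✓; ∠AUE = 77.40° ✓; |UE| = 14.30 ✓; ∠UED = 108.8° ✓; |ED| = 23.50 ✓; ∠EDT = 133.0° ✓; |DT| = 19.40 ✓; ∠(DT, TZ) = 90.00° ✓; |TZ| = 21.10 ✗.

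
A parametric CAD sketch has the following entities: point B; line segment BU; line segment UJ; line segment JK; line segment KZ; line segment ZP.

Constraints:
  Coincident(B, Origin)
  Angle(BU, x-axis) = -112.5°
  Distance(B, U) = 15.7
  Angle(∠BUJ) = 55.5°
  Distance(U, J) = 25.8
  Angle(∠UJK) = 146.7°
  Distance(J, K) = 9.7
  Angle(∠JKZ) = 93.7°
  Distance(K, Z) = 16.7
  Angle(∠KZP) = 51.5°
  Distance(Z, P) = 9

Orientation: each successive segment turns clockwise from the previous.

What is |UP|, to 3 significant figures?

25.1

∠JKZ = 93.7° gives KZ at 3.40° from the x-axis; with |KZ| = 16.7, Z = (-3.34, 17.8). ∠KZP = 51.5° gives ZP at -125° from the x-axis; with |ZP| = 9.0, P = (-8.51, 10.5). Then |UP| = |P − U| = 25.1.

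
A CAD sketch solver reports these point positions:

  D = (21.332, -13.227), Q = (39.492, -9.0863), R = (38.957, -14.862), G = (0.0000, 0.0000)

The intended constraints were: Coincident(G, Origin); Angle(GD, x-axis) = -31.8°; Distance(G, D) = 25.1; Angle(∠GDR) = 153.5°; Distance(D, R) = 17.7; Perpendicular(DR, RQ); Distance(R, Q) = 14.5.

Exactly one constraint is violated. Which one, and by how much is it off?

Distance(R, Q) = 14.5 — off by 8.70.

G = (0.00, 0.00) ✓; GD at -31.80° ✓; |GD| = 25.10 ✓; ∠GDR = 153.5° ✓; |DR| = 17.70 ✓; ∠(DR, RQ) = 90.01° ✓; |RQ| = 5.800 ✗.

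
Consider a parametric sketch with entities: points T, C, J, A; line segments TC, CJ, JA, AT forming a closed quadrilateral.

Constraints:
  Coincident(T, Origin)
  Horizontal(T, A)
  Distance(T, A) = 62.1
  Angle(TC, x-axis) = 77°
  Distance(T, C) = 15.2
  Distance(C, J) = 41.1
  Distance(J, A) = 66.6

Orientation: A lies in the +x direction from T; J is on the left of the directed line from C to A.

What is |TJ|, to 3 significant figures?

56.1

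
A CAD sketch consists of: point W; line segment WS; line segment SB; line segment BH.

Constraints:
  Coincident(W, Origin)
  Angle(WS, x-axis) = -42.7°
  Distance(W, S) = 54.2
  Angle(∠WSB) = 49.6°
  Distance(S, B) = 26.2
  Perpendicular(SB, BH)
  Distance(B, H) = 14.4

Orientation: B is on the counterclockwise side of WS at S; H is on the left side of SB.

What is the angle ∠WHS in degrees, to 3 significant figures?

137°

W is at the origin; WS runs at -42.7° with length 54.2, so S = 54.2·(cos -42.7°, sin -42.7°) = (39.8, -36.8). ∠WSB = 49.6°, so SB runs at -42.7° + (180° − 49.6°) = 87.7° from the x-axis; with |SB| = 26.2, B = S + 26.2·(cos 87.7°, sin 87.7°) = (40.9, -10.6). SB ⟂ BH; with |BH| = 14.4 on the left of SB, H = B + 14.4·(-0.999, 0.0401) = (26.5, -10.0). Then cos ∠WHS = HW·HS / (|HW||HS|), giving 137°.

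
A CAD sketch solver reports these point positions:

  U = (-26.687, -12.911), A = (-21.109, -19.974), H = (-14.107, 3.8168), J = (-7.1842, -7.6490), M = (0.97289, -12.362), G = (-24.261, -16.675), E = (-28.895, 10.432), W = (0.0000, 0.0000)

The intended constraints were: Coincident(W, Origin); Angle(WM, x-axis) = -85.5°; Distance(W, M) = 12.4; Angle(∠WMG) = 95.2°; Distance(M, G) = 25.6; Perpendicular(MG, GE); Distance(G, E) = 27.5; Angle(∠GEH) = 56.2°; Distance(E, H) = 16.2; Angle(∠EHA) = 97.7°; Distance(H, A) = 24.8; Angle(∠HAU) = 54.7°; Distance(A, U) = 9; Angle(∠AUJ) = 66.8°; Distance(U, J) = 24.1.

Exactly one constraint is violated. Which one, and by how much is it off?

Distance(U, J) = 24.1 — off by 3.90.

W = (0.00, 0.00) ✓; WM at -85.50° ✓; |WM| = 12.40 ✓; ∠WMG = 95.20° ✓; |MG| = 25.60 ✓; ∠(MG, GE) = 90.00° ✓; |GE| = 27.50 ✓; ∠GEH = 56.20° ✓; |EH| = 16.20 ✓; ∠EHA = 97.70° ✓; |HA| = 24.80 ✓; ∠HAU = 54.70° ✓; |AU| = 9.000 ✓; ∠AUJ = 66.80° ✓; |UJ| = 20.20 ✗.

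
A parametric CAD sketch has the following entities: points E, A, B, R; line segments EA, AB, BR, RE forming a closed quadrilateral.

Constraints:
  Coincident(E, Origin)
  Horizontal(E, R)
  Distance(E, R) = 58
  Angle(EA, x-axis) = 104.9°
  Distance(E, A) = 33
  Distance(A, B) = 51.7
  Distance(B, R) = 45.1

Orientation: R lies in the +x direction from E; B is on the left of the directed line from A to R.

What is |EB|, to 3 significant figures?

59.7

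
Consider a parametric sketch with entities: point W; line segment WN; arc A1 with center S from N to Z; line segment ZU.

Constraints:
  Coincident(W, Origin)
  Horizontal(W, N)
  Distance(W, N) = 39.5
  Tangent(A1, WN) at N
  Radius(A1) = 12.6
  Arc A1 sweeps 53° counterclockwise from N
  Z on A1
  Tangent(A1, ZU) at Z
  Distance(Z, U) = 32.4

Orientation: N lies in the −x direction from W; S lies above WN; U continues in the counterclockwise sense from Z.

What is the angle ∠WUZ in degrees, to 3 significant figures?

54.8°

W is at the origin; W and N share the same y with |WN| = 39.5 and N on the −x side, so N = (-39.5, 0.00). Since A1 is tangent to WN there, SN ⟂ WN, so S = N + (0, 12.6) = (-39.5, 12.6). On A1, N sits at bearing -90° from S; a 53° counterclockwise sweep puts Z at bearing -37°, so Z = S + 12.6·(cos -37°, sin -37°) = (-29.4, 5.02). A1 meets ZU tangentially, so SZ is at right angles to ZU, so ZU runs along (−sin -37°, cos -37°); with |ZU| = 32.4, U = (-9.94, 30.9). Then cos ∠WUZ = UW·UZ / (|UW||UZ|), giving 54.8°.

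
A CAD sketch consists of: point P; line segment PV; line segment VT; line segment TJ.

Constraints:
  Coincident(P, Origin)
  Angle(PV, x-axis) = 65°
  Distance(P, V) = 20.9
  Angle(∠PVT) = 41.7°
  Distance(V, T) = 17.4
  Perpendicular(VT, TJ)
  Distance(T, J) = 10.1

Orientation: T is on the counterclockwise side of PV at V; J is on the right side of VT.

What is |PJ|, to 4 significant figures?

24.07

∠PVT = 41.7°, so VT runs at 65.0° + (180° − 41.7°) = 203.3° from the x-axis; with |VT| = 17.4, T = V + 17.4·(cos 203.3°, sin 203.3°) = (-7.148, 12.06). VT ⟂ TJ; with |TJ| = 10.1 on the right of VT, J = T + 10.1·(-0.3955, 0.9184) = (-11.14, 21.34). Then |PJ| = |J − P| = 24.07.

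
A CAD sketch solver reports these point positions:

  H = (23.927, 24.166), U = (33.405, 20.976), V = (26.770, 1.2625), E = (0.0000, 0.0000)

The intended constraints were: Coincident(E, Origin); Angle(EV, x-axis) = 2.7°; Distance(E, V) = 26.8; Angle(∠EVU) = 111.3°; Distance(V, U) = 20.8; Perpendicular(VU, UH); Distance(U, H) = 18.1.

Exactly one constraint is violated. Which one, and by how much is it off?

Distance(U, H) = 18.1 — off by 8.10.

E = (0.00, 0.00) ✓; EV at 2.700° ✓; |EV| = 26.80 ✓; ∠EVU = 111.3° ✓; |VU| = 20.80 ✓; ∠(VU, UH) = 90.00° ✓; |UH| = 10.00 ✗.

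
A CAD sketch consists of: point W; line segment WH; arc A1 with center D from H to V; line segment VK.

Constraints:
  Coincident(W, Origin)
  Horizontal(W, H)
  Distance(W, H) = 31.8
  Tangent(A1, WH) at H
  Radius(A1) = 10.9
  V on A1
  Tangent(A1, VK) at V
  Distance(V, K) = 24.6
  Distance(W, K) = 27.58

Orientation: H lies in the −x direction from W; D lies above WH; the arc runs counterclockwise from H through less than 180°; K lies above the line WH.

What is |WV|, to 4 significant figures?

23.14

Checks: |DV| = 10.90 ✓; ∠(DV, VK) = 90.00° ✓; |VK| = 24.60 ✓; |WK| = 27.58 ✓.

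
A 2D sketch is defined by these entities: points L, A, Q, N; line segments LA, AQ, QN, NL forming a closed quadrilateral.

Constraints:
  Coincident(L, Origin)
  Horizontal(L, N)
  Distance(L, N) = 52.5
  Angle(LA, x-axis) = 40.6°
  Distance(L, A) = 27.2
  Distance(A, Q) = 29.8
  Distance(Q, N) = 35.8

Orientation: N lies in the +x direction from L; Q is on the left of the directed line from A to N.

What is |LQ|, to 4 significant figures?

56.94

Checks: |AQ| = 29.80 ✓; |QN| = 35.80 ✓.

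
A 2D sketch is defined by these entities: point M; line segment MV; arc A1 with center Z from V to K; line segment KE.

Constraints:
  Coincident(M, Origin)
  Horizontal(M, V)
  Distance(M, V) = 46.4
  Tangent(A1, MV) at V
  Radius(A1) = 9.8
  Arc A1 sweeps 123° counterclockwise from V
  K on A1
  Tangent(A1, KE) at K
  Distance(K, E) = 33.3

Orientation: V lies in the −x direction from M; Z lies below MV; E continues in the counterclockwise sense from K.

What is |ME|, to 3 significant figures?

56.4

M is at the origin; MV is horizontal with |MV| = 46.4 and V on the −x side, so V = (-46.4, 0.00). The tangent condition forces ZV to be normal to MV, so Z = V + (0, -9.8) = (-46.4, -9.80). On A1, V sits at bearing 90° from Z; a 123° counterclockwise sweep puts K at bearing 213°, so K = Z + 9.8·(cos 213°, sin 213°) = (-54.6, -15.1). Tangency of A1 to KE means the radius ZK is perpendicular to KE, so KE runs along (−sin 213°, cos 213°); with |KE| = 33.3, E = (-36.5, -43.1). Then |ME| = |E − M| = 56.4.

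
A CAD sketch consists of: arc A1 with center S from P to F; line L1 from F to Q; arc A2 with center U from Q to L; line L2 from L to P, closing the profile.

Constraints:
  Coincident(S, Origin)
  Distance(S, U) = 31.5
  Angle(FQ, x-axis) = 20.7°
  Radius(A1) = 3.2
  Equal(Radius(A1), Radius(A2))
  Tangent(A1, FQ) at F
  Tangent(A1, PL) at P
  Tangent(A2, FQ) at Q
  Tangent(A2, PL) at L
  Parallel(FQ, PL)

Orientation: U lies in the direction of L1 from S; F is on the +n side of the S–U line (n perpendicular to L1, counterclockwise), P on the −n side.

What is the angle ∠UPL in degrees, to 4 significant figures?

5.801°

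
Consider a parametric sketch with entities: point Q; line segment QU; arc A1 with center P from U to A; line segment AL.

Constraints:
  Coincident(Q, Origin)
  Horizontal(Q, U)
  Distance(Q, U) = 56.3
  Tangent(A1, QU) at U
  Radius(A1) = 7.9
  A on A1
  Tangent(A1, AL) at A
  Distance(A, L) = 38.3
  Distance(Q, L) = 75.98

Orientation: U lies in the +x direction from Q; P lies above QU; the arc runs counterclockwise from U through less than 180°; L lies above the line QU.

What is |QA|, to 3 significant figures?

64.7

Checks: ∠(PU, UQ) = 90.00° ✓; |PU| = 7.900 ✓; |PA| = 7.900 ✓; ∠(PA, AL) = 90.00° ✓; |AL| = 38.30 ✓; |QL| = 75.98 ✓.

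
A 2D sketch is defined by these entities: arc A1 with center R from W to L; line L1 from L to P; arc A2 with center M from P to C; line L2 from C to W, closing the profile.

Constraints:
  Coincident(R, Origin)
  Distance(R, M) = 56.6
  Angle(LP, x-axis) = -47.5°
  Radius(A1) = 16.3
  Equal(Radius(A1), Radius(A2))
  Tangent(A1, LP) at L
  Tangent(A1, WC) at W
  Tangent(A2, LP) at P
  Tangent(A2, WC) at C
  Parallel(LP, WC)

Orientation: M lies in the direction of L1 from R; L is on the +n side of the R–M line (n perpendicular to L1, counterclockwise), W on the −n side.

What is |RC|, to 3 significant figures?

58.9

Tangency of A1 to both parallel lines with radius 16.3 puts L and W at R ± 16.3·n: L = (12.0, 11.0), W = (-12.0, -11.0). Equal radii place P and C the same way about M: P = M + 16.3·n = (50.3, -30.7), C = M − 16.3·n = (26.2, -52.7). Then |RC| = |C − R| = 58.9.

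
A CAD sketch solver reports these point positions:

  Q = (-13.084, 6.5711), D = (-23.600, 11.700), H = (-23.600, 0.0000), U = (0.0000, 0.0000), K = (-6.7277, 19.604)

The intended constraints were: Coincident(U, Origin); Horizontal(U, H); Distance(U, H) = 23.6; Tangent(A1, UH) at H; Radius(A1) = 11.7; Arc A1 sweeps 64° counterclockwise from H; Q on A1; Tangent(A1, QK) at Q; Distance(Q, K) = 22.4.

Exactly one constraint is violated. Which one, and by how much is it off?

Distance(Q, K) = 22.4 — off by 7.90.

U = (0.00, 0.00) ✓; U.y = 0.00, H.y = 0.00 ✓; |UH| = 23.60 ✓; ∠(DH, HU) = 90.00° ✓; |DH| = 11.70 ✓; bearing(D→Q) − bearing(D→H) = 64.00° ✓; |DQ| = 11.70 ✓; ∠(DQ, QK) = 90.00° ✓; |QK| = 14.50 ✗.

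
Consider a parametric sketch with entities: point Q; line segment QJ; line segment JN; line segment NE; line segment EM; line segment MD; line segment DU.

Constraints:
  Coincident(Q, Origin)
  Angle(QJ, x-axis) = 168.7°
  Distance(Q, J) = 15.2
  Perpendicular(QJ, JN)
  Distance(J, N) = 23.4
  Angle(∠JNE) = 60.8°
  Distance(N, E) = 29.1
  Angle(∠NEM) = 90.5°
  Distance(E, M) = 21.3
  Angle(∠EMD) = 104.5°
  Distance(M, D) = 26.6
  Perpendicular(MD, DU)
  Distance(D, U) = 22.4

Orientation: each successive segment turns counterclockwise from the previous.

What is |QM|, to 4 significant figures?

9.480

∠JNE = 60.8° gives NE at 17.90° from the x-axis; with |NE| = 29.1, E = (8.201, -11.02). ∠NEM = 90.5° gives EM at 107.4° from the x-axis; with |EM| = 21.3, M = (1.831, 9.301). Then |QM| = |M − Q| = 9.480.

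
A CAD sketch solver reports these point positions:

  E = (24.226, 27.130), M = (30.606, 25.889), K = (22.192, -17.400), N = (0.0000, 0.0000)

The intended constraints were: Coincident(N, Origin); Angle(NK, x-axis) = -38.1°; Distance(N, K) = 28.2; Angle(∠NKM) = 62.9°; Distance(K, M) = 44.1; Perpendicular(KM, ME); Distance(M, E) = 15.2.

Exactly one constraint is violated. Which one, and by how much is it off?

Distance(M, E) = 15.2 — off by 8.70.

N = (0.00, 0.00) ✓; NK at -38.10° ✓; |NK| = 28.20 ✓; ∠NKM = 62.90° ✓; |KM| = 44.10 ✓; ∠(KM, ME) = 89.99° ✓; |ME| = 6.500 ✗.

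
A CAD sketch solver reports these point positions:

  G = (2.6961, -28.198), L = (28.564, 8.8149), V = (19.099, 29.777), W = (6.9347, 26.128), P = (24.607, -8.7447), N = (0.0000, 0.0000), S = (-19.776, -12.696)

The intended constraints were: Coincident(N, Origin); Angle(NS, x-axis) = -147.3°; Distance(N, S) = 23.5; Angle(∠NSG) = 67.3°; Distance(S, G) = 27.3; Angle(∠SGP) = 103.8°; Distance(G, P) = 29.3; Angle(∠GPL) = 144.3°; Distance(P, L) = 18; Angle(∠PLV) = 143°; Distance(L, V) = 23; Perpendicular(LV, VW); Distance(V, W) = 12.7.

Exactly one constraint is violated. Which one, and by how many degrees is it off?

Perpendicular(LV, VW) — off by 7.60°.

N = (0.00, 0.00) ✓; NS at -147.3° ✓; |NS| = 23.50 ✓; ∠NSG = 67.30° ✓; |SG| = 27.30 ✓; ∠SGP = 103.8° ✓; |GP| = 29.30 ✓; ∠GPL = 144.3° ✓; |PL| = 18.00 ✓; ∠PLV = 143.0° ✓; |LV| = 23.00 ✓; ∠(LV, VW) = 82.40° ✗; |VW| = 12.70 ✓.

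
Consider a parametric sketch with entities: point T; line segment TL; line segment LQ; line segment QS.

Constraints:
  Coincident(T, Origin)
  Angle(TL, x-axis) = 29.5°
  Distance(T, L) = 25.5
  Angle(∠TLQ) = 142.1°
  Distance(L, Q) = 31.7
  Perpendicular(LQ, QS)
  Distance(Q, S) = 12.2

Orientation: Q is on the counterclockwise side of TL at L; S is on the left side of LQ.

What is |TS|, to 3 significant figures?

51.9

T is at the origin; TL runs at 29.5° with length 25.5, so L = 25.5·(cos 29.5°, sin 29.5°) = (22.2, 12.6). ∠TLQ = 142.1°, so LQ runs at 29.5° + (180° − 142.1°) = 67.4° from the x-axis; with |LQ| = 31.7, Q = L + 31.7·(cos 67.4°, sin 67.4°) = (34.4, 41.8). LQ ⟂ QS; with |QS| = 12.2 on the left of LQ, S = Q + 12.2·(-0.923, 0.384) = (23.1, 46.5). Then |TS| = |S − T| = 51.9.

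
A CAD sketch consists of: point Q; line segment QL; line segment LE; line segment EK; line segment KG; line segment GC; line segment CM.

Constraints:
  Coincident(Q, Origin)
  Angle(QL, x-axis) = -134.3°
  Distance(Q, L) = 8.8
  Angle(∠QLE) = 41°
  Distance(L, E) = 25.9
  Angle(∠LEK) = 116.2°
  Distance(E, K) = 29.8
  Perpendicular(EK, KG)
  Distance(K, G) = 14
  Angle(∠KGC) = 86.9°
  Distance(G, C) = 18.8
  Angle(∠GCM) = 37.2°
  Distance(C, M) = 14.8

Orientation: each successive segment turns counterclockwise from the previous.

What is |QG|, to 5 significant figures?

33.632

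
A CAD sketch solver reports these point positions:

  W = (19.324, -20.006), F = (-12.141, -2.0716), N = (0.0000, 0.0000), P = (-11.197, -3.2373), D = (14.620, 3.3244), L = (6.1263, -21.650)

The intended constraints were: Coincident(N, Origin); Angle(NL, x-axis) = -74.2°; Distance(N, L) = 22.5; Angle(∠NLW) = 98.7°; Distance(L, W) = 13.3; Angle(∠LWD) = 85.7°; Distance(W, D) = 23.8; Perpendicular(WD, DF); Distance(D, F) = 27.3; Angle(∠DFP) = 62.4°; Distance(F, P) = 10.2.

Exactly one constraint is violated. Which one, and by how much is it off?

Distance(F, P) = 10.2 — off by 8.70.

N = (0.00, 0.00) ✓; NL at -74.20° ✓; |NL| = 22.50 ✓; ∠NLW = 98.70° ✓; |LW| = 13.30 ✓; ∠LWD = 85.70° ✓; |WD| = 23.80 ✓; ∠(WD, DF) = 90.00° ✓; |DF| = 27.30 ✓; ∠DFP = 62.40° ✓; |FP| = 1.500 ✗.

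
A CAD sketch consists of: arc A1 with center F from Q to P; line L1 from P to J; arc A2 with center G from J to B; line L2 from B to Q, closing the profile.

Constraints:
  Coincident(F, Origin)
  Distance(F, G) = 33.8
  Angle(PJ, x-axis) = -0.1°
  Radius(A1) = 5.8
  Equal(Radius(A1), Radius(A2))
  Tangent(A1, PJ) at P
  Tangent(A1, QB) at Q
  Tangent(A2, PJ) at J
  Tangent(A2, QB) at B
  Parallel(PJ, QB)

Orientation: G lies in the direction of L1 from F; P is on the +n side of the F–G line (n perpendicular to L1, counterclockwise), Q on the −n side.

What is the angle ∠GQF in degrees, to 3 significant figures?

80.3°

The slot axis is L1's direction at -0.1°, so u = (cos -0.1°, sin -0.1°) = (1.00, -0.00175) and n = (−sin -0.1°, cos -0.1°) = (0.00175, 1.00). F is at the origin and G lies 33.8 along u from F, so G = 33.8·u = (33.8, -0.0590). Tangency of A1 to both parallel lines with radius 5.8 puts P and Q at F ± 5.8·n: P = (0.0101, 5.80), Q = (-0.0101, -5.80). Then cos ∠GQF = QG·QF / (|QG||QF|), giving 80.3°.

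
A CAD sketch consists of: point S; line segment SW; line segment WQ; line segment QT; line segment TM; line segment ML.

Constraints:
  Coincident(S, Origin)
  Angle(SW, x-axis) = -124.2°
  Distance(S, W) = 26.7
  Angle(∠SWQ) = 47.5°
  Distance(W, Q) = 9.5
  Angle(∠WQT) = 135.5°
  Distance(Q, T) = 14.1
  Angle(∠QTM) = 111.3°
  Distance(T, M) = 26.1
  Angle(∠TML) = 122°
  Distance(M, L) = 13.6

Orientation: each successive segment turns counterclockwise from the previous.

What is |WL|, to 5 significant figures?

36.193

S is at the origin; SW runs at -124.2° with length 26.7, so W = (-15.008, -22.083). ∠SWQ = 47.5° gives WQ at 8.3000° from the x-axis; with |WQ| = 9.5, Q = (-5.6071, -20.712). ∠WQT = 135.5° gives QT at 52.800° from the x-axis; with |QT| = 14.1, T = (2.9177, -9.4806). ∠QTM = 111.3° gives TM at 121.50° from the x-axis; with |TM| = 26.1, M = (-10.719, 12.773). ∠TML = 122.0° gives ML at 179.50° from the x-axis; with |ML| = 13.6, L = (-24.319, 12.892). Then |WL| = |L − W| = 36.193.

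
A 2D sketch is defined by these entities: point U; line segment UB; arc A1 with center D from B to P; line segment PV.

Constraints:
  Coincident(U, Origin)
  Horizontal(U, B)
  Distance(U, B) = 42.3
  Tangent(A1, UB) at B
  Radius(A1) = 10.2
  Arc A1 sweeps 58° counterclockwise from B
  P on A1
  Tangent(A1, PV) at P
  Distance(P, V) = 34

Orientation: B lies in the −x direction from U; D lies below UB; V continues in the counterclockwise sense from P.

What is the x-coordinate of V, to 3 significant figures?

-69.0

On A1, B sits at bearing 90° from D; a 58° counterclockwise sweep puts P at bearing 148°, so P = D + 10.2·(cos 148°, sin 148°) = (-51.0, -4.79). Since A1 is tangent to PV there, DP ⟂ PV, so PV runs along (−sin 148°, cos 148°); with |PV| = 34.0, V = (-69.0, -33.6). So V.x = -69.0.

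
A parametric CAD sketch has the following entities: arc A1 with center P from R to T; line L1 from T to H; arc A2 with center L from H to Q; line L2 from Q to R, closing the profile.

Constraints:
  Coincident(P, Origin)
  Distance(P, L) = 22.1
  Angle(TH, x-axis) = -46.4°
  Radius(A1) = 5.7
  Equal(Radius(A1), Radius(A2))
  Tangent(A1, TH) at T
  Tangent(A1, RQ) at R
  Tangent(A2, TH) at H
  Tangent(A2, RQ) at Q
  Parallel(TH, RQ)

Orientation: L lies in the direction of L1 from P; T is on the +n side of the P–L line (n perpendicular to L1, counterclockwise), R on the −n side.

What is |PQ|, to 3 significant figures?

22.8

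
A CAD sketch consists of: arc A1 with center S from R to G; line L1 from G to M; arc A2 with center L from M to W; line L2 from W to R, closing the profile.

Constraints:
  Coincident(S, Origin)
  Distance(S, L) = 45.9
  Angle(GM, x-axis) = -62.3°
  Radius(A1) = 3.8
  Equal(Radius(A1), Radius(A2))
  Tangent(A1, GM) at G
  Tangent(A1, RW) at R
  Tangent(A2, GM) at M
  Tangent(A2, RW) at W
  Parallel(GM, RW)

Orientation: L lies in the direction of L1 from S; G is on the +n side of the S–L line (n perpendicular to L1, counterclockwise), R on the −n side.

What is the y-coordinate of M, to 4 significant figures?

-38.87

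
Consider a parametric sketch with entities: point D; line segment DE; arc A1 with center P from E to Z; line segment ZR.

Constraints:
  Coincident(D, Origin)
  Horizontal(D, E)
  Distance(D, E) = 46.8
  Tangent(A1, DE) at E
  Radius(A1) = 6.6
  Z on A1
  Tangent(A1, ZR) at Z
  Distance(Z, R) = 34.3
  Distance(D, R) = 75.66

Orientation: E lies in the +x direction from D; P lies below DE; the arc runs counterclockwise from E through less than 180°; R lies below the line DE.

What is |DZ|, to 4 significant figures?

43.75

D is at the origin; DE is horizontal with |DE| = 46.8 and E on the +x side, so E = (46.80, 0.000). A1 meets DE tangentially, so PE is at right angles to DE, so P = E + (0, -6.6) = (46.80, -6.600). Since PZ ⟂ ZR (tangency), |PR| = √(6.6² + 34.3²) = 34.93 regardless of where Z sits on A1. So R lies on both circle(D, 75.66) and circle(P, 34.93); the below-DE intersection is R = (67.04, -35.06). Z is the foot of the tangent from R: Z = (42.24, -11.37).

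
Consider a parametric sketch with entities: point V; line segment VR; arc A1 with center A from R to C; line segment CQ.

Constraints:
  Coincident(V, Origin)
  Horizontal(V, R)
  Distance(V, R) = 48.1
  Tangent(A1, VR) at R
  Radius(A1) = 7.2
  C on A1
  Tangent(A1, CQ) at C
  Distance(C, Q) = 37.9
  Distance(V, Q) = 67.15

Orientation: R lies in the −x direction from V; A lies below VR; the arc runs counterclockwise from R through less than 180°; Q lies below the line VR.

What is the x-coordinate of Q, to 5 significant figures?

-49.141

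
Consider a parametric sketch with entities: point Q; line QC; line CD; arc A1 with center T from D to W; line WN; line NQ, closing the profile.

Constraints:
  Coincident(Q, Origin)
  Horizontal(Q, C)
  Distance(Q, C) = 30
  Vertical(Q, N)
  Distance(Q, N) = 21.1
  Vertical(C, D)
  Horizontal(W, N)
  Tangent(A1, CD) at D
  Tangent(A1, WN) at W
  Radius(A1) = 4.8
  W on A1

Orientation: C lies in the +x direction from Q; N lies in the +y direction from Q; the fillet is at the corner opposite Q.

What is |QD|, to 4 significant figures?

34.14

Q is at the origin; Q and C share the same y with |QC| = 30.0 and C on the +x side, so C = (30.00, 0.000). Q and N share the same x with |QN| = 21.1 and N on the +y side, so N = (0.000, 21.10). The virtual corner opposite Q is at (30.00, 21.10). Tangency of A1 to CD means the radius TD is perpendicular to CD and the tangent condition forces TW to be normal to WN, with radius 4.8, so the center T sits 4.8 in from both sides at T = (25.20, 16.30). That places the tangent points at D = (30.00, 16.30) on CD and W = (25.20, 21.10) on WN. Then |QD| = |D − Q| = 34.14.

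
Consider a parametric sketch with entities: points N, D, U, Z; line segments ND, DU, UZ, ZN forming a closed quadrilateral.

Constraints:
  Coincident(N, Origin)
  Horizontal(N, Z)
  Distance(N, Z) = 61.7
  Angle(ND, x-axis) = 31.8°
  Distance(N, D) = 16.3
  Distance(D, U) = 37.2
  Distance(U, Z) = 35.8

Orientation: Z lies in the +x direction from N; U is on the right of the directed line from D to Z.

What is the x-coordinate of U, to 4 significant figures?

34.00

N is at the origin; NZ is horizontal with |NZ| = 61.7 and Z in +x, so Z = (61.7, 0). ND runs at 31.8° with |ND| = 16.3, so D = (13.85, 8.589). U is determined by |DU| = 37.2 and |UZ| = 35.8 together: it lies at the intersection of circle(D, 37.2) and circle(Z, 35.8). With |DZ| = 48.61, the foot of the radical line on DZ is 25.36 from D and the perpendicular offset is √(37.2² − 25.36²) = 27.22. Taking the right-of-DZ solution: U = (34.00, -22.68).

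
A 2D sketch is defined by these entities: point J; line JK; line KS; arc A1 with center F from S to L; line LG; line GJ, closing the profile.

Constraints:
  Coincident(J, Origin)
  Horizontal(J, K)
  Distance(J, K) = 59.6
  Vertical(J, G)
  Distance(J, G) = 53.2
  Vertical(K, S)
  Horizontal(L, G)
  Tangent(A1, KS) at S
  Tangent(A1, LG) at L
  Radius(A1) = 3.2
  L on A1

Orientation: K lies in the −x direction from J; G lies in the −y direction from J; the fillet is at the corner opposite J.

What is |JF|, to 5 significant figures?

75.372

JG is vertical with |JG| = 53.2 and G on the −y side, so G = (0.0000, -53.200). The virtual corner opposite J is at (-59.600, -53.200). A1 meets KS tangentially, so FS is at right angles to KS and the tangent condition forces FL to be normal to LG, with radius 3.2, so the center F sits 3.2 in from both sides at F = (-56.400, -50.000). Then |JF| = |F − J| = 75.372.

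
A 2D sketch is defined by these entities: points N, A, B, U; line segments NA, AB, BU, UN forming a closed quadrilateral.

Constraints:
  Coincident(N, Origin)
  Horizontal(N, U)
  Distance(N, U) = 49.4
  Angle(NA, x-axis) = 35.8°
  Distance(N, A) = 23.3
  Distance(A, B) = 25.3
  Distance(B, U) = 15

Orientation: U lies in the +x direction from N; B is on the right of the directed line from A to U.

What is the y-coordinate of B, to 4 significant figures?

-5.507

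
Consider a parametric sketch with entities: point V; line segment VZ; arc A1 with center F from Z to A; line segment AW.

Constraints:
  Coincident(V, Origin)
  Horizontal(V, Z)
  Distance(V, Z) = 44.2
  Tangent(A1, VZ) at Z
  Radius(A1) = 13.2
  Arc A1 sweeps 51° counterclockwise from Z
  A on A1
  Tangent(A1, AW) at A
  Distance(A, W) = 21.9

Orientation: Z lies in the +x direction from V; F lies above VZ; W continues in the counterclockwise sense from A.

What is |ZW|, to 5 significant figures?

32.528

V is at the origin; V and Z share the same y with |VZ| = 44.2 and Z on the +x side, so Z = (44.200, 0.0000). Tangency of A1 to VZ means the radius FZ is perpendicular to VZ, so F = Z + (0, 13.2) = (44.200, 13.200). On A1, Z sits at bearing -90° from F; a 51° counterclockwise sweep puts A at bearing -39°, so A = F + 13.2·(cos -39°, sin -39°) = (54.458, 4.8930). Since A1 is tangent to AW there, FA ⟂ AW, so AW runs along (−sin -39°, cos -39°); with |AW| = 21.9, W = (68.240, 21.912). Then |ZW| = |W − Z| = 32.528.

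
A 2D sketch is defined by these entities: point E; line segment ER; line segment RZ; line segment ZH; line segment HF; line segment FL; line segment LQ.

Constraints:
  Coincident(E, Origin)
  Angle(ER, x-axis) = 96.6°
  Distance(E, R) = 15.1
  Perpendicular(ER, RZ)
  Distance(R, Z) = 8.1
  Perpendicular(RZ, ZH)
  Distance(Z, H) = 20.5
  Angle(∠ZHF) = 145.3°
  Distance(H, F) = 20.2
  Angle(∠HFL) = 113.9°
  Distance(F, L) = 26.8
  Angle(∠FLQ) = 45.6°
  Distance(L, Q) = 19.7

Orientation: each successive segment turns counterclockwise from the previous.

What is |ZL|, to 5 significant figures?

49.600

∠ZHF = 145.3° gives HF at -48.700° from the x-axis; with |HF| = 20.2, F = (5.9064, -21.471). ∠HFL = 113.9° gives FL at 17.400° from the x-axis; with |FL| = 26.8, L = (31.480, -13.456). Then |ZL| = |L − Z| = 49.600.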